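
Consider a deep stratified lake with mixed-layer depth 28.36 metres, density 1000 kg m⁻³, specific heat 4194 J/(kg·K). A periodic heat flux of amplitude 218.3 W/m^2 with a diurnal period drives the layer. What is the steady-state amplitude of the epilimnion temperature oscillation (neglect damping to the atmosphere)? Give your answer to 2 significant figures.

0.025 K

Areal heat capacity C = ρ c_p D = 1000 × 4194 × 28.36 = 1.19×10^8 J m⁻² K⁻¹.
Angular frequency ω = 2π / T = 2π / 86400 s = 7.27×10^-5 s⁻¹.
Cω = 1.19×10^8 × 7.27×10^-5 = 8650 W/(m²·K).
Amplitude A = F₀ / (Cω) = 218.3 / 8650 = 0.0252 K.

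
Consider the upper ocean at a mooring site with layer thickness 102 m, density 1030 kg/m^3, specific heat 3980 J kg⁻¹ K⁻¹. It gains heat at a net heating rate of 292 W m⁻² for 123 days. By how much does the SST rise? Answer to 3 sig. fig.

Areal heat capacity C = ρ c_p D = 1030 × 3980 × 102 = 4.18×10^8 J m⁻² K⁻¹.
Net heat input Q = F Δt = 292 × (123 days × 86400 s/day) = 3.10×10^9 J/m².
ΔT = Q / C = 3.10×10^9 / 4.18×10^8 = 7.42 K.

7.42 K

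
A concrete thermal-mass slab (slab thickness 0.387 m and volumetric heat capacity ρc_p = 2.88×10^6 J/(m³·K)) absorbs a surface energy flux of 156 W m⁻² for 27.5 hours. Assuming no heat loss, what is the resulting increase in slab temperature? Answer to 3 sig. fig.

13.9 K

Areal heat capacity C = ρc_p × D = 2.88×10^6 × 0.387 = 1.11×10^6 J m⁻² K⁻¹.
Net heat input Q = F Δt = 156 × (27.5 hours × 3600 s/hour) = 1.54×10^7 J/m².
ΔT = Q / C = 1.54×10^7 / 1.11×10^6 = 13.9 K.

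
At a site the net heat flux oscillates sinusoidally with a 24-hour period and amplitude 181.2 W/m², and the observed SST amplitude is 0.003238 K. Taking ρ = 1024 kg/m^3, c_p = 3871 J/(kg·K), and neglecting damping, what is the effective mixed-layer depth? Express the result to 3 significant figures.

ω = 2π / 86400 s = 7.27×10^-5 s⁻¹.
Required C = F₀ / (A ω) = 181.2 / (0.003238 × 7.27×10^-5) = 7.70×10^8 J/(m²·K).
D = C / (ρ c_p) = 7.70×10^8 / (1024 × 3871) = 194 m.

194 m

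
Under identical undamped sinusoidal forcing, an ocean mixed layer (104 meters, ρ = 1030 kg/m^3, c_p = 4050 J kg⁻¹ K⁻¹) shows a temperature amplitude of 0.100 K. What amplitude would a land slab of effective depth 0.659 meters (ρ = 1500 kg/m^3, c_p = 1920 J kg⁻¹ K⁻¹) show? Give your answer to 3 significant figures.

22.9 K

C_ocean = 4.34×10^8 J/(m²·K); C_land = 1.90×10^6 J/(m²·K).
A ∝ 1/C ⇒ A_land = A_ocean × C_ocean/C_land = 0.100 × 229 = 22.9 K.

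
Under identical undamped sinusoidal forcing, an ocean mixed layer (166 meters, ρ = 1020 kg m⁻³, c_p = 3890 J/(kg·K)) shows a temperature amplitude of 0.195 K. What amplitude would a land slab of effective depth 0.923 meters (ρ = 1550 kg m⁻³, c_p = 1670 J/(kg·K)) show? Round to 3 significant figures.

53.8 K

C_ocean = 6.59×10^8 J/(m²·K); C_land = 2.39×10^6 J/(m²·K).
A ∝ 1/C ⇒ A_land = A_ocean × C_ocean/C_land = 0.195 × 276 = 53.8 K.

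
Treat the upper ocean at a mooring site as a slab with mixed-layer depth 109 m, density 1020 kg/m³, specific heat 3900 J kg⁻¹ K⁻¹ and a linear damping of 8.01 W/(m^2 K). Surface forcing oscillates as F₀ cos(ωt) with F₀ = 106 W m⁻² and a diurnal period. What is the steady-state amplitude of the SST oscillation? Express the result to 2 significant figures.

0.0034 K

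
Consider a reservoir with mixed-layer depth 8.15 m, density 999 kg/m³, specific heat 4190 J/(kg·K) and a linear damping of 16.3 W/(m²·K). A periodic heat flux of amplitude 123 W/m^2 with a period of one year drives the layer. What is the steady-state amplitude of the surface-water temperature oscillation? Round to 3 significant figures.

Areal heat capacity C = ρ c_p D = 999 × 4190 × 8.15 = 3.41×10^7 J/(m²·K).
Angular frequency ω = 2π / T = 2π / 3.15×10^7 s = 1.99×10^-7 s⁻¹.
√((Cω)² + λ²) = √((6.80)² + 16.3²) = 17.7 W/(m²·K).
Amplitude A = F₀ / √((Cω)²+λ²) = 123 / 17.7 = 6.96 K.

6.96 K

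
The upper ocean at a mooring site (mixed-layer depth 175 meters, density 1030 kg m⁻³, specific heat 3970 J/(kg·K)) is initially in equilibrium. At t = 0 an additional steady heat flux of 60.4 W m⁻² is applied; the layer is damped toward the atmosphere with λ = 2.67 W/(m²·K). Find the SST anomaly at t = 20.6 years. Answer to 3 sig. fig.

Areal heat capacity C = ρ c_p D = 1030 × 3970 × 175 = 7.16×10^8 J/(m²·K).
τ = C / λ = 7.16×10^8 / 2.67 = 2.68×10^8 s.
Equilibrium anomaly ΔT_eq = F / λ = 60.4 / 2.67 = 22.6 K.
t = 20.6 years = 6.50×10^8 s, so t/τ = 2.43.
ΔT(t) = ΔT_eq (1 − e^(−t/τ)) = 22.6 × (1 − e^−2.43) = 20.6 K.

20.6 K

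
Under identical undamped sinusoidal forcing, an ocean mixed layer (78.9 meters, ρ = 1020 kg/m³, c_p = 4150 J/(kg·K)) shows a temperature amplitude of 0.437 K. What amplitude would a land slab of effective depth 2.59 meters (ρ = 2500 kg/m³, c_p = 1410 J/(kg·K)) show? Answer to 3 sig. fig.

C_ocean = 3.34×10^8 J/(m²·K); C_land = 9.13×10^6 J/(m²·K).
A ∝ 1/C ⇒ A_land = A_ocean × C_ocean/C_land = 0.437 × 36.6 = 16.0 K.

16.0 K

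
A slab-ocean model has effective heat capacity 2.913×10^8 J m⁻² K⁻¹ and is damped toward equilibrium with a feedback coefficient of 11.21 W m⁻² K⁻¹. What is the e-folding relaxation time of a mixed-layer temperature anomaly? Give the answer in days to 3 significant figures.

301 days

Areal heat capacity C = 2.913×10^8 J m⁻² K⁻¹ (given).
Relaxation time τ = C / λ = 2.91×10^8 / 11.21 = 2.60×10^7 s.
In days: 2.60×10^7 s / (86400 s/day) = 301 days.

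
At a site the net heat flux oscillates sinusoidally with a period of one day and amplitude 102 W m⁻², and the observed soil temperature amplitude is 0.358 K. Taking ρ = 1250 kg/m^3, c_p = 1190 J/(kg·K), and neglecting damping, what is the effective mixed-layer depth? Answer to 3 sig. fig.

2.63 m

ω = 2π / 86400 s = 7.27×10^-5 s⁻¹.
Required C = F₀ / (A ω) = 102 / (0.358 × 7.27×10^-5) = 3.92×10^6 J/(m²·K).
D = C / (ρ c_p) = 3.92×10^6 / (1250 × 1190) = 2.63 m.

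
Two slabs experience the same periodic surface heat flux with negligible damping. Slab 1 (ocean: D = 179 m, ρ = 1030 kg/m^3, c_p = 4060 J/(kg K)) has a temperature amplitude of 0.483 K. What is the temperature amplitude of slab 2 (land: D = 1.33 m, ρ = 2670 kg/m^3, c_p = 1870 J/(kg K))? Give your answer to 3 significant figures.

C_ocean = 7.49×10^8 J/(m²·K); C_land = 6.64×10^6 J/(m²·K).
A ∝ 1/C ⇒ A_land = A_ocean × C_ocean/C_land = 0.483 × 113 = 54.4 K.

54.4 K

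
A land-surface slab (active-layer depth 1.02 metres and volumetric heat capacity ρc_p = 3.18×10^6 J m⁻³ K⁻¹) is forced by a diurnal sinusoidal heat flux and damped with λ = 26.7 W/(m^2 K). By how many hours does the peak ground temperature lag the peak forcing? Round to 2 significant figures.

5.6 hours

Areal heat capacity C = ρc_p × D = 3.18×10^6 × 1.02 = 3.24×10^6 J m⁻² K⁻¹.
ω = 2π / 86400 s = 7.27×10^-5 s⁻¹.
Phase lag φ = arctan(Cω/λ) = arctan(236/26.7) = 1.46 rad.
Time lag = φ / ω = 1.46 / 7.27×10^-5 = 20100 s = 5.57 hours.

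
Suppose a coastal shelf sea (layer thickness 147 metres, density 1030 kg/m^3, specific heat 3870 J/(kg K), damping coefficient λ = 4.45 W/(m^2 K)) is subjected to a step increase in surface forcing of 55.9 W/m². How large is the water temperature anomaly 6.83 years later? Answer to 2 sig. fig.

Areal heat capacity C = ρ c_p D = 1030 × 3870 × 147 = 5.86×10^8 J/(m²·K).
τ = C / λ = 5.86×10^8 / 4.45 = 1.32×10^8 s.
Equilibrium anomaly ΔT_eq = F / λ = 55.9 / 4.45 = 12.6 K.
t = 6.83 years = 2.16×10^8 s, so t/τ = 1.64.
ΔT(t) = ΔT_eq (1 − e^(−t/τ)) = 12.6 × (1 − e^−1.64) = 10.1 K.

10 K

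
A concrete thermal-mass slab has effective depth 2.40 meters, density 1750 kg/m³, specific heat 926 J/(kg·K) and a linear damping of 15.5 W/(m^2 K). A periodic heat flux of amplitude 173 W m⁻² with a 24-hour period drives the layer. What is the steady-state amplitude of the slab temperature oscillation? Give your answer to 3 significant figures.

0.611 K

Areal heat capacity C = ρ c_p D = 1750 × 926 × 2.40 = 3.89×10^6 J/(m²·K).
Angular frequency ω = 2π / T = 2π / 86400 s = 7.27×10^-5 s⁻¹.
√((Cω)² + λ²) = √((283)² + 15.5²) = 283 W/(m²·K).
Amplitude A = F₀ / √((Cω)²+λ²) = 173 / 283 = 0.611 K.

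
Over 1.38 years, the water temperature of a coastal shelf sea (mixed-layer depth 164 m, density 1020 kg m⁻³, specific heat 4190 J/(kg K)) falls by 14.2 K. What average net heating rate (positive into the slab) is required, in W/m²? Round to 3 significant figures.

-229

Areal heat capacity C = ρ c_p D = 1020 × 4190 × 164 = 7.01×10^8 J/(m^2 K).
Required heat per unit area: Q = C ΔT = 7.01×10^8 × -14.2 = -9.95×10^9 J/m².
Flux F = Q / Δt = -9.95×10^9 / 4.35×10^7 s = -229 W/m².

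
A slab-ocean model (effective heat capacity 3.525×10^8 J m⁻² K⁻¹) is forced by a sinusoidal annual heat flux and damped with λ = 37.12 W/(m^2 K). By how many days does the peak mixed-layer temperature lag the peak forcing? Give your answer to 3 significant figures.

Areal heat capacity C = 3.525×10^8 J m⁻² K⁻¹ (given).
ω = 2π / 3.15×10^7 s = 1.99×10^-7 s⁻¹.
Phase lag φ = arctan(Cω/λ) = arctan(70.2/37.12) = 1.08 rad.
Time lag = φ / ω = 1.08 / 1.99×10^-7 = 5.44×10^6 s = 63.0 days.

63.0 days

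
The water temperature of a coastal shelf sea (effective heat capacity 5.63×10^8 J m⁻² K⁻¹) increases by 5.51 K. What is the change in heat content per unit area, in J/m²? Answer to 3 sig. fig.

Areal heat capacity C = 5.63×10^8 J m⁻² K⁻¹ (given).
ΔQ = C ΔT = 5.63×10^8 × 5.51 = 3.10×10^9 J/m².

3.10×10^9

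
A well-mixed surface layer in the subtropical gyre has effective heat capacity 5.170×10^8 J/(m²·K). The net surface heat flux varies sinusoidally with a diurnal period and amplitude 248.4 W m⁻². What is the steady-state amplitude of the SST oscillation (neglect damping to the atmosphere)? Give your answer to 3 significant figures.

0.00661 K

Areal heat capacity C = 5.170×10^8 J/(m²·K) (given).
Angular frequency ω = 2π / T = 2π / 86400 s = 7.27×10^-5 s⁻¹.
Cω = 5.17×10^8 × 7.27×10^-5 = 37600 W/(m²·K).
Amplitude A = F₀ / (Cω) = 248.4 / 37600 = 0.00661 K.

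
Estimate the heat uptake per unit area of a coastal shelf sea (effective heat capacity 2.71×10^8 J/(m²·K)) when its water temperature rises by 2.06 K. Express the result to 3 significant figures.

5.58×10^8

Areal heat capacity C = 2.71×10^8 J/(m²·K) (given).
ΔQ = C ΔT = 2.71×10^8 × 2.06 = 5.58×10^8 J/m².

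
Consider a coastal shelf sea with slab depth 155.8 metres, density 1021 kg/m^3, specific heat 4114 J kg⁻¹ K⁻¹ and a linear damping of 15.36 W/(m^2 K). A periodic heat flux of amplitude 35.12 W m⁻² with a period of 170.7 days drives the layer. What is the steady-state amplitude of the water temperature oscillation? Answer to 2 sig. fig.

0.13 K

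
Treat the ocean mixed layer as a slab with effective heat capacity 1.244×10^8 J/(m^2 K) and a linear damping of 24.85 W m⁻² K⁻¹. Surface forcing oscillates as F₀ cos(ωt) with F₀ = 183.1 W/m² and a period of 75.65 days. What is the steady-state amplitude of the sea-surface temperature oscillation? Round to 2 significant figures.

1.5 K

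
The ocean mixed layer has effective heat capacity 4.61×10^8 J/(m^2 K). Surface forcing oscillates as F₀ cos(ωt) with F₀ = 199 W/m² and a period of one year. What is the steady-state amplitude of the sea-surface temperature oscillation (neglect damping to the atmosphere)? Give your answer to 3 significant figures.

2.17 K

Areal heat capacity C = 4.61×10^8 J/(m^2 K) (given).
Angular frequency ω = 2π / T = 2π / 3.15×10^7 s = 1.99×10^-7 s⁻¹.
Cω = 4.61×10^8 × 1.99×10^-7 = 91.8 W/(m²·K).
Amplitude A = F₀ / (Cω) = 199 / 91.8 = 2.17 K.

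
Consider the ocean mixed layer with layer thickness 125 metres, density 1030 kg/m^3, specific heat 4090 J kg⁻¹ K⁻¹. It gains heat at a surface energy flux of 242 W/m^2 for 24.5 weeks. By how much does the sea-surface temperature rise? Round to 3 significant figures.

6.81 K

Areal heat capacity C = ρ c_p D = 1030 × 4090 × 125 = 5.27×10^8 J/(m²·K).
Net heat input Q = F Δt = 242 × (24.5 weeks × 6.048×10^5 s/week) = 3.59×10^9 J/m².
ΔT = Q / C = 3.59×10^9 / 5.27×10^8 = 6.81 K.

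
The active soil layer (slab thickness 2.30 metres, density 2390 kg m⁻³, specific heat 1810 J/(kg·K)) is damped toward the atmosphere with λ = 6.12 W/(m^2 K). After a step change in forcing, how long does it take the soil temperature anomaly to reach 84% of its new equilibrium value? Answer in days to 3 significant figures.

Areal heat capacity C = ρ c_p D = 2390 × 1810 × 2.30 = 9.95×10^6 J m⁻² K⁻¹.
τ = C / λ = 9.95×10^6 / 6.12 = 1.63×10^6 s.
Fraction reached: 1 − e^(−t/τ) = 0.84 ⇒ t = −τ ln(1 − 0.84) = τ × 1.83.
t = 2.98×10^6 s = 34.5 days.

34.5 days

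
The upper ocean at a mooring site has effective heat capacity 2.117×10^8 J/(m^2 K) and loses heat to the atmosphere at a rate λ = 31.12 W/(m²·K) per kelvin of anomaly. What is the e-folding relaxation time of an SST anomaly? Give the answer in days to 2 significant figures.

79 days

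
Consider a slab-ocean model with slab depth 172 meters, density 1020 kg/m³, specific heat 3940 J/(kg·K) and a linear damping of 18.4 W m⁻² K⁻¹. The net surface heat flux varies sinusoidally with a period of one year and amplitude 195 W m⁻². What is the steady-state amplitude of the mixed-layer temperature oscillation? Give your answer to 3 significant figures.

Areal heat capacity C = ρ c_p D = 1020 × 3940 × 172 = 6.91×10^8 J/(m²·K).
Angular frequency ω = 2π / T = 2π / 3.15×10^7 s = 1.99×10^-7 s⁻¹.
√((Cω)² + λ²) = √((138)² + 18.4²) = 139 W/(m²·K).
Amplitude A = F₀ / √((Cω)²+λ²) = 195 / 139 = 1.40 K.

1.40 K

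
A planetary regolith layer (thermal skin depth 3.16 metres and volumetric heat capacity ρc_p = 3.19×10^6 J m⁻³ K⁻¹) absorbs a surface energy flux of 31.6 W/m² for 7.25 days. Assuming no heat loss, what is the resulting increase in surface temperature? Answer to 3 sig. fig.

Areal heat capacity C = ρc_p × D = 3.19×10^6 × 3.16 = 1.01×10^7 J m⁻² K⁻¹.
Net heat input Q = F Δt = 31.6 × (7.25 days × 86400 s/day) = 1.98×10^7 J/m².
ΔT = Q / C = 1.98×10^7 / 1.01×10^7 = 1.96 K.

1.96 K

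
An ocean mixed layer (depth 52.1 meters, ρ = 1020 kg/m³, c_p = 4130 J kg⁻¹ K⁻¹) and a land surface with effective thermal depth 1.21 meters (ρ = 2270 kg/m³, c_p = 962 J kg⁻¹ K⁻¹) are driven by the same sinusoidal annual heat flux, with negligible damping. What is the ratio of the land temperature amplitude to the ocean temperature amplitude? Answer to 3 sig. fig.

83.1

C_ocean = 1020 × 4130 × 52.1 = 2.19×10^8 J/(m²·K).
C_land = 2270 × 962 × 1.21 = 2.64×10^6 J/(m²·K).
Undamped amplitude ∝ 1/C, so A_land/A_ocean = C_ocean/C_land = 83.1.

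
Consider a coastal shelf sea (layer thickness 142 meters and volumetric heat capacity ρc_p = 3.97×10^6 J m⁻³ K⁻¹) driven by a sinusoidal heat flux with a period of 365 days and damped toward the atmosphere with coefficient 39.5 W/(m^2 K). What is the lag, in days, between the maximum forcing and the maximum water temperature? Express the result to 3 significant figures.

71.6 days

Areal heat capacity C = ρc_p × D = 3.97×10^6 × 142 = 5.64×10^8 J/(m²·K).
ω = 2π / 3.15×10^7 s = 1.99×10^-7 s⁻¹.
Phase lag φ = arctan(Cω/λ) = arctan(112/39.5) = 1.23 rad.
Time lag = φ / ω = 1.23 / 1.99×10^-7 = 6.19×10^6 s = 71.6 days.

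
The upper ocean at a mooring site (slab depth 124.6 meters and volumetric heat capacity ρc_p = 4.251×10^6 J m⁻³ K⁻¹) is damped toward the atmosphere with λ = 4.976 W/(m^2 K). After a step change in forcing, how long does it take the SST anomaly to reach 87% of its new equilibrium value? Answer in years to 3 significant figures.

Areal heat capacity C = ρc_p × D = 4.251×10^6 × 124.6 = 5.30×10^8 J m⁻² K⁻¹.
τ = C / λ = 5.30×10^8 / 4.976 = 1.06×10^8 s.
Fraction reached: 1 − e^(−t/τ) = 0.87 ⇒ t = −τ ln(1 − 0.87) = τ × 2.04.
t = 2.17×10^8 s = 6.88 years.

6.88 years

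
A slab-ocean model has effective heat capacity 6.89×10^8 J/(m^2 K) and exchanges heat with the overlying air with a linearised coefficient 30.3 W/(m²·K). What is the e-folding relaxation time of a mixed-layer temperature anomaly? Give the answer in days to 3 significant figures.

263 days

Areal heat capacity C = 6.89×10^8 J/(m^2 K) (given).
Relaxation time τ = C / λ = 6.89×10^8 / 30.3 = 2.27×10^7 s.
In days: 2.27×10^7 s / (86400 s/day) = 263 days.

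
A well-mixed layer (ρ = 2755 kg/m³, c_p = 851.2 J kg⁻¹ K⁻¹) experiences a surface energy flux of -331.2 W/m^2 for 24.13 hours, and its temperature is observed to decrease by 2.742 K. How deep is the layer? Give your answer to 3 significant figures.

Heat input Q = F Δt = -331.2 × 86900 s = -2.88×10^7 J/m².
Required areal heat capacity C = Q / ΔT = 1.05×10^7 J/(m²·K).
Depth D = C / (ρ c_p) = 1.05×10^7 / (2755 × 851.2) = 4.47 m.

4.47 m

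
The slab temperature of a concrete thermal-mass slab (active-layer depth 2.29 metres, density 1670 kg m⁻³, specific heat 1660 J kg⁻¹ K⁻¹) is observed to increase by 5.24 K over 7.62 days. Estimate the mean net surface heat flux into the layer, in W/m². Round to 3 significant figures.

50.5

Areal heat capacity C = ρ c_p D = 1670 × 1660 × 2.29 = 6.35×10^6 J m⁻² K⁻¹.
Required heat per unit area: Q = C ΔT = 6.35×10^6 × 5.24 = 3.33×10^7 J/m².
Flux F = Q / Δt = 3.33×10^7 / 6.58×10^5 s = 50.5 W/m².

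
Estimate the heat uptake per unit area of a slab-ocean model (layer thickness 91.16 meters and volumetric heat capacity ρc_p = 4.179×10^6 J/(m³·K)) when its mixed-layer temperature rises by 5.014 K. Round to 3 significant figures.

1.91×10^9

Areal heat capacity C = ρc_p × D = 4.179×10^6 × 91.16 = 3.81×10^8 J/(m^2 K).
ΔQ = C ΔT = 3.81×10^8 × 5.014 = 1.91×10^9 J/m².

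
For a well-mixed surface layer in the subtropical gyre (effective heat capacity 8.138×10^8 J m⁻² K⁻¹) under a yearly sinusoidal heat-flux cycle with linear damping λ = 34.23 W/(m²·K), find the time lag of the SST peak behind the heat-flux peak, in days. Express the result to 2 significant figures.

Areal heat capacity C = 8.138×10^8 J m⁻² K⁻¹ (given).
ω = 2π / 3.15×10^7 s = 1.99×10^-7 s⁻¹.
Phase lag φ = arctan(Cω/λ) = arctan(162/34.23) = 1.36 rad.
Time lag = φ / ω = 1.36 / 1.99×10^-7 = 6.84×10^6 s = 79.2 days.

79 days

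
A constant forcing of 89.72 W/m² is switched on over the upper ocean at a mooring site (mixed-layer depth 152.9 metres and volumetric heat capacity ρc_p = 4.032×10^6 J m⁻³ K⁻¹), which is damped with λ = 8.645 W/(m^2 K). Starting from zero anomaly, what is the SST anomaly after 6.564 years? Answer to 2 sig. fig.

9.8 K

Areal heat capacity C = ρc_p × D = 4.032×10^6 × 152.9 = 6.16×10^8 J/(m^2 K).
τ = C / λ = 6.16×10^8 / 8.645 = 7.13×10^7 s.
Equilibrium anomaly ΔT_eq = F / λ = 89.72 / 8.645 = 10.4 K.
t = 6.564 years = 2.07×10^8 s, so t/τ = 2.90.
ΔT(t) = ΔT_eq (1 − e^(−t/τ)) = 10.4 × (1 − e^−2.90) = 9.81 K.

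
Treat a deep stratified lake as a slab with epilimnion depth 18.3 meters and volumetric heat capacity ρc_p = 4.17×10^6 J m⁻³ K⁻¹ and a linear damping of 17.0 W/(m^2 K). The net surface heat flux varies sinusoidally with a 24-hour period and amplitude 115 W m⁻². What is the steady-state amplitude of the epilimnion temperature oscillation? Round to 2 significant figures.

Areal heat capacity C = ρc_p × D = 4.17×10^6 × 18.3 = 7.63×10^7 J/(m²·K).
Angular frequency ω = 2π / T = 2π / 86400 s = 7.27×10^-5 s⁻¹.
√((Cω)² + λ²) = √((5550)² + 17.0²) = 5550 W/(m²·K).
Amplitude A = F₀ / √((Cω)²+λ²) = 115 / 5550 = 0.0207 K.

0.021 K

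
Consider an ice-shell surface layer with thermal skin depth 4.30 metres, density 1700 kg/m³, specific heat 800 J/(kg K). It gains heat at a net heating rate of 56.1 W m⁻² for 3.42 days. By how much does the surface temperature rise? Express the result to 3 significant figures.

Areal heat capacity C = ρ c_p D = 1700 × 800 × 4.30 = 5.85×10^6 J m⁻² K⁻¹.
Net heat input Q = F Δt = 56.1 × (3.42 days × 86400 s/day) = 1.66×10^7 J/m².
ΔT = Q / C = 1.66×10^7 / 5.85×10^6 = 2.83 K.

2.83 K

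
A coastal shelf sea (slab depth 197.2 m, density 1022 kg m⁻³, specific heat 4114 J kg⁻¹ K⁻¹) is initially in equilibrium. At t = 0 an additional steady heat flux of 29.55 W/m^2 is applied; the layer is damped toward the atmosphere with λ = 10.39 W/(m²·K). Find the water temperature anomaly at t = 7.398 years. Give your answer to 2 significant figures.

2.7 K

Areal heat capacity C = ρ c_p D = 1022 × 4114 × 197.2 = 8.29×10^8 J/(m^2 K).
τ = C / λ = 8.29×10^8 / 10.39 = 7.98×10^7 s.
Equilibrium anomaly ΔT_eq = F / λ = 29.55 / 10.39 = 2.84 K.
t = 7.398 years = 2.33×10^8 s, so t/τ = 2.93.
ΔT(t) = ΔT_eq (1 − e^(−t/τ)) = 2.84 × (1 − e^−2.93) = 2.69 K.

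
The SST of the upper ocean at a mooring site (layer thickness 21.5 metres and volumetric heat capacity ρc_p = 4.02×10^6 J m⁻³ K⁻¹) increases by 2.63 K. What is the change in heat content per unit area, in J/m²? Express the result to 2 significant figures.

2.3×10^8

Areal heat capacity C = ρc_p × D = 4.02×10^6 × 21.5 = 8.64×10^7 J/(m^2 K).
ΔQ = C ΔT = 8.64×10^7 × 2.63 = 2.27×10^8 J/m².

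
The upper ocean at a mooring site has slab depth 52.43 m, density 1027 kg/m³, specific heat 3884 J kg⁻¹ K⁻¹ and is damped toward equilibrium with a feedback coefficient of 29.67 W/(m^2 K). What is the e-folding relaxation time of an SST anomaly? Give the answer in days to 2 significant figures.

Areal heat capacity C = ρ c_p D = 1027 × 3884 × 52.43 = 2.09×10^8 J m⁻² K⁻¹.
Relaxation time τ = C / λ = 2.09×10^8 / 29.67 = 7.05×10^6 s.
In days: 7.05×10^6 s / (86400 s/day) = 81.6 days.

82 days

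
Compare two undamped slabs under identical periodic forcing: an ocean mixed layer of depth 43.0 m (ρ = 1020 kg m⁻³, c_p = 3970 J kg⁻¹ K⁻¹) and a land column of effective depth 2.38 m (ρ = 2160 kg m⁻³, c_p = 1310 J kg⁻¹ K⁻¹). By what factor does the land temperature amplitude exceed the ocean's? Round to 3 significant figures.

25.9

C_ocean = 1020 × 3970 × 43.0 = 1.74×10^8 J/(m²·K).
C_land = 2160 × 1310 × 2.38 = 6.73×10^6 J/(m²·K).
Undamped amplitude ∝ 1/C, so A_land/A_ocean = C_ocean/C_land = 25.9.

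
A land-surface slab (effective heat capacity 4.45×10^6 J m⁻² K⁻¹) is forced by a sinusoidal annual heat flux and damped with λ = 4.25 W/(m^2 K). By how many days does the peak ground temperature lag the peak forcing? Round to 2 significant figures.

12 days

Areal heat capacity C = 4.45×10^6 J m⁻² K⁻¹ (given).
ω = 2π / 3.15×10^7 s = 1.99×10^-7 s⁻¹.
Phase lag φ = arctan(Cω/λ) = arctan(0.887/4.25) = 0.206 rad.
Time lag = φ / ω = 0.206 / 1.99×10^-7 = 1.03×10^6 s = 11.9 days.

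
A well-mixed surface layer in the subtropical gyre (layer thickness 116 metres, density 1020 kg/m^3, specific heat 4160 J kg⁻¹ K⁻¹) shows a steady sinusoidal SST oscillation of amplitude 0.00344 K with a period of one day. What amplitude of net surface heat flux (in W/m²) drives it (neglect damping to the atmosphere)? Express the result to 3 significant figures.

123

Areal heat capacity C = ρ c_p D = 1020 × 4160 × 116 = 4.92×10^8 J/(m^2 K).
ω = 2π / 86400 s = 7.27×10^-5 s⁻¹.
Cω = 4.92×10^8 × 7.27×10^-5 = 35800 W/(m²·K).
F₀ = A × Cω = 0.00344 × 35800 = 123 W/m².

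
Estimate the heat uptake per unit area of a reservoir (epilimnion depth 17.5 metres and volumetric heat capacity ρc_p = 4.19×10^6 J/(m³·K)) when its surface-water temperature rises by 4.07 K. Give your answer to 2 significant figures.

Areal heat capacity C = ρc_p × D = 4.19×10^6 × 17.5 = 7.33×10^7 J m⁻² K⁻¹.
ΔQ = C ΔT = 7.33×10^7 × 4.07 = 2.98×10^8 J/m².

3.0×10^8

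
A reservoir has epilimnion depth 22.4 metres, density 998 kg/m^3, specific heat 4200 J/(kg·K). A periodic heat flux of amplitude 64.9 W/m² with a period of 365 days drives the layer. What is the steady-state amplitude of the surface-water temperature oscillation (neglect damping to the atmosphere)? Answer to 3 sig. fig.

3.47 K

Areal heat capacity C = ρ c_p D = 998 × 4200 × 22.4 = 9.39×10^7 J/(m^2 K).
Angular frequency ω = 2π / T = 2π / 3.15×10^7 s = 1.99×10^-7 s⁻¹.
Cω = 9.39×10^7 × 1.99×10^-7 = 18.7 W/(m²·K).
Amplitude A = F₀ / (Cω) = 64.9 / 18.7 = 3.47 K.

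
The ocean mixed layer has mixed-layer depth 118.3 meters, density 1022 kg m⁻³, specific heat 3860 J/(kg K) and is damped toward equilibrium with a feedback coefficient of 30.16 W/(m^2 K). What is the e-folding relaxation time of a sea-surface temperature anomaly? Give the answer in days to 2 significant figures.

Areal heat capacity C = ρ c_p D = 1022 × 3860 × 118.3 = 4.67×10^8 J m⁻² K⁻¹.
Relaxation time τ = C / λ = 4.67×10^8 / 30.16 = 1.55×10^7 s.
In days: 1.55×10^7 s / (86400 s/day) = 179 days.

180 days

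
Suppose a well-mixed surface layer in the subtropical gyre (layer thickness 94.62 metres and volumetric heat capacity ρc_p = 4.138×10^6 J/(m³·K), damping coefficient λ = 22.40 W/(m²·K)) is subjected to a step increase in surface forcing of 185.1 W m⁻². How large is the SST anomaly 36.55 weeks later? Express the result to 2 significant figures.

Areal heat capacity C = ρc_p × D = 4.138×10^6 × 94.62 = 3.92×10^8 J/(m^2 K).
τ = C / λ = 3.92×10^8 / 22.40 = 1.75×10^7 s.
Equilibrium anomaly ΔT_eq = F / λ = 185.1 / 22.40 = 8.26 K.
t = 36.55 weeks = 2.21×10^7 s, so t/τ = 1.26.
ΔT(t) = ΔT_eq (1 − e^(−t/τ)) = 8.26 × (1 − e^−1.26) = 5.93 K.

5.9 K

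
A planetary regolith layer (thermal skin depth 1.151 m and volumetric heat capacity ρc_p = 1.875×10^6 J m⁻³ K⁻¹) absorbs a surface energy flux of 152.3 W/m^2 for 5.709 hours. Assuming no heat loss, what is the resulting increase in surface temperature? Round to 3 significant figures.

1.45 K

Areal heat capacity C = ρc_p × D = 1.875×10^6 × 1.151 = 2.16×10^6 J m⁻² K⁻¹.
Net heat input Q = F Δt = 152.3 × (5.709 hours × 3600 s/hour) = 3.13×10^6 J/m².
ΔT = Q / C = 3.13×10^6 / 2.16×10^6 = 1.45 K.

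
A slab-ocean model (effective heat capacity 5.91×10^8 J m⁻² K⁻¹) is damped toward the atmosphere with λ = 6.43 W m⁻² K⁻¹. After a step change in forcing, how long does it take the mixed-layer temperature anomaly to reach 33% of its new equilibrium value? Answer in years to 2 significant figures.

Areal heat capacity C = 5.91×10^8 J m⁻² K⁻¹ (given).
τ = C / λ = 5.91×10^8 / 6.43 = 9.19×10^7 s.
Fraction reached: 1 − e^(−t/τ) = 0.33 ⇒ t = −τ ln(1 − 0.33) = τ × 0.400.
t = 3.68×10^7 s = 1.17 years.

1.2 years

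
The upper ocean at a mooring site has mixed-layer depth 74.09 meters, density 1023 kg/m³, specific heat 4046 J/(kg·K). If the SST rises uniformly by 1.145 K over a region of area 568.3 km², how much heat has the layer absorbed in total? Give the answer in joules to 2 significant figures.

2.0×10^17 J

Areal heat capacity C = ρ c_p D = 1023 × 4046 × 74.09 = 3.07×10^8 J m⁻² K⁻¹.
Heat per unit area: q = C ΔT = 3.07×10^8 × 1.145 = 3.51×10^8 J/m².
Total heat: Q = q × A = 3.51×10^8 × (568.3 × 10⁶ m²) = 2.00×10^17 J.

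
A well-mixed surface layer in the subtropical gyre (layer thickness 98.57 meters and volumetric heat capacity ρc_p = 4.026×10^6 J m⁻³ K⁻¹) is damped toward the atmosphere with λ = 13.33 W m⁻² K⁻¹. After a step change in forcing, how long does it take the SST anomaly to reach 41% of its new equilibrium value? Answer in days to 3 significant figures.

Areal heat capacity C = ρc_p × D = 4.026×10^6 × 98.57 = 3.97×10^8 J/(m^2 K).
τ = C / λ = 3.97×10^8 / 13.33 = 2.98×10^7 s.
Fraction reached: 1 − e^(−t/τ) = 0.41 ⇒ t = −τ ln(1 − 0.41) = τ × 0.528.
t = 1.57×10^7 s = 182 days.

182 days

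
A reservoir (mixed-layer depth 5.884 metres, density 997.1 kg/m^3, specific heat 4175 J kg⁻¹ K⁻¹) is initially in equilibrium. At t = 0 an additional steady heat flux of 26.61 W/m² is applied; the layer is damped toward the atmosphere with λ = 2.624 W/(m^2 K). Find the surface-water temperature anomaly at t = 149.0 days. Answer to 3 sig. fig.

Areal heat capacity C = ρ c_p D = 997.1 × 4175 × 5.884 = 2.45×10^7 J/(m^2 K).
τ = C / λ = 2.45×10^7 / 2.624 = 9.33×10^6 s.
Equilibrium anomaly ΔT_eq = F / λ = 26.61 / 2.624 = 10.1 K.
t = 149.0 days = 1.29×10^7 s, so t/τ = 1.38.
ΔT(t) = ΔT_eq (1 − e^(−t/τ)) = 10.1 × (1 − e^−1.38) = 7.59 K.

7.59 K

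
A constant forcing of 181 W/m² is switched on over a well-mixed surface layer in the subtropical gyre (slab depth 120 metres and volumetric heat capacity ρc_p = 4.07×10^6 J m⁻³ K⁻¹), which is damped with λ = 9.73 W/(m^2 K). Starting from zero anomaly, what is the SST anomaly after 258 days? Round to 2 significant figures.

6.7 K

Areal heat capacity C = ρc_p × D = 4.07×10^6 × 120 = 4.88×10^8 J/(m^2 K).
τ = C / λ = 4.88×10^8 / 9.73 = 5.02×10^7 s.
Equilibrium anomaly ΔT_eq = F / λ = 181 / 9.73 = 18.6 K.
t = 258 days = 2.23×10^7 s, so t/τ = 0.444.
ΔT(t) = ΔT_eq (1 − e^(−t/τ)) = 18.6 × (1 − e^−0.444) = 6.67 K.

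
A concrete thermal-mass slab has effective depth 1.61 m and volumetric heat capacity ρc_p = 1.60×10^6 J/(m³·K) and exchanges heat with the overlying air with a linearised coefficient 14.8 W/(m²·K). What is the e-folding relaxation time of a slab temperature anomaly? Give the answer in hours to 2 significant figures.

Areal heat capacity C = ρc_p × D = 1.60×10^6 × 1.61 = 2.58×10^6 J/(m^2 K).
Relaxation time τ = C / λ = 2.58×10^6 / 14.8 = 1.74×10^5 s.
In hours: 1.74×10^5 s / (3600 s/hour) = 48.3 hours.

48 hours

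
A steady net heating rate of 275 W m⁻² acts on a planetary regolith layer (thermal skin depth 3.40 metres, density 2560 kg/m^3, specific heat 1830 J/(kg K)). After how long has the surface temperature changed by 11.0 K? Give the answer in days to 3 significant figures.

Areal heat capacity C = ρ c_p D = 2560 × 1830 × 3.40 = 1.59×10^7 J m⁻² K⁻¹.
Time required: Δt = C ΔT / F = 1.59×10^7 × 11.0 / 275 = 6.37×10^5 s.
In days: 6.37×10^5 s / (86400 s/day) = 7.37 days.

7.37 days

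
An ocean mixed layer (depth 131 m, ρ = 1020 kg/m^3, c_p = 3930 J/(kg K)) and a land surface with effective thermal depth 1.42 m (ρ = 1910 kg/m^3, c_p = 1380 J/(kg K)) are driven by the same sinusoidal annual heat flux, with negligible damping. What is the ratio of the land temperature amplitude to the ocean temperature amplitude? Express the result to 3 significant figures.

C_ocean = 1020 × 3930 × 131 = 5.25×10^8 J/(m²·K).
C_land = 1910 × 1380 × 1.42 = 3.74×10^6 J/(m²·K).
Undamped amplitude ∝ 1/C, so A_land/A_ocean = C_ocean/C_land = 140.

140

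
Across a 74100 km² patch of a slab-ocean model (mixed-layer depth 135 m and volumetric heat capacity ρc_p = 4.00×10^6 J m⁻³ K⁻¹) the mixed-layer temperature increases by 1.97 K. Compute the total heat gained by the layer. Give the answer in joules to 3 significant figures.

Areal heat capacity C = ρc_p × D = 4.00×10^6 × 135 = 5.40×10^8 J m⁻² K⁻¹.
Heat per unit area: q = C ΔT = 5.40×10^8 × 1.97 = 1.06×10^9 J/m².
Total heat: Q = q × A = 1.06×10^9 × (74100 × 10⁶ m²) = 7.88×10^19 J.

7.88×10^19 J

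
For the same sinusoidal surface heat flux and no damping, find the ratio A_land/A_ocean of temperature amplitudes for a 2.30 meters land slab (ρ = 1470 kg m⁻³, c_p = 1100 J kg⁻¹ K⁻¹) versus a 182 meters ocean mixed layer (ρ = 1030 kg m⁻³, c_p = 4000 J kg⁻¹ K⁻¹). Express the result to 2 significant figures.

C_ocean = 1030 × 4000 × 182 = 7.50×10^8 J/(m²·K).
C_land = 1470 × 1100 × 2.30 = 3.72×10^6 J/(m²·K).
Undamped amplitude ∝ 1/C, so A_land/A_ocean = C_ocean/C_land = 202.

200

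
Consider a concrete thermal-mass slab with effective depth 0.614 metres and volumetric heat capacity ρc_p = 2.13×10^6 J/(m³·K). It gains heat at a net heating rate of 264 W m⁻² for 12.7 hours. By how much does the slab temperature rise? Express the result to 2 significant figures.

Areal heat capacity C = ρc_p × D = 2.13×10^6 × 0.614 = 1.31×10^6 J/(m²·K).
Net heat input Q = F Δt = 264 × (12.7 hours × 3600 s/hour) = 1.21×10^7 J/m².
ΔT = Q / C = 1.21×10^7 / 1.31×10^6 = 9.23 K.

9.2 K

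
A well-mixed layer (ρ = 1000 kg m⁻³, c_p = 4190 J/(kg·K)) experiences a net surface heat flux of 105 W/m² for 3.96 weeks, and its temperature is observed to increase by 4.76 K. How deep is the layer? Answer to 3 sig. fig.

12.6 m

Heat input Q = F Δt = 105 × 2.40×10^6 s = 2.51×10^8 J/m².
Required areal heat capacity C = Q / ΔT = 5.28×10^7 J/(m²·K).
Depth D = C / (ρ c_p) = 5.28×10^7 / (1000 × 4190) = 12.6 m.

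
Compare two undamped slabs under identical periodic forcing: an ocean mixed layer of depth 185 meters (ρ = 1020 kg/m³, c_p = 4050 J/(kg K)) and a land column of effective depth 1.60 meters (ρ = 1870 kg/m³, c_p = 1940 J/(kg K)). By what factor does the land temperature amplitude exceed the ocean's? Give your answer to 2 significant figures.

C_ocean = 1020 × 4050 × 185 = 7.64×10^8 J/(m²·K).
C_land = 1870 × 1940 × 1.60 = 5.80×10^6 J/(m²·K).
Undamped amplitude ∝ 1/C, so A_land/A_ocean = C_ocean/C_land = 132.

130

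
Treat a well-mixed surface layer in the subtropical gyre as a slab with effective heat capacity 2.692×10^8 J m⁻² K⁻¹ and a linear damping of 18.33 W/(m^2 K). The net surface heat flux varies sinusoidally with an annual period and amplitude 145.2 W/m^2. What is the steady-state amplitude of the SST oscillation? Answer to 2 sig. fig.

Areal heat capacity C = 2.692×10^8 J m⁻² K⁻¹ (given).
Angular frequency ω = 2π / T = 2π / 3.15×10^7 s = 1.99×10^-7 s⁻¹.
√((Cω)² + λ²) = √((53.6)² + 18.33²) = 56.7 W/(m²·K).
Amplitude A = F₀ / √((Cω)²+λ²) = 145.2 / 56.7 = 2.56 K.

2.6 K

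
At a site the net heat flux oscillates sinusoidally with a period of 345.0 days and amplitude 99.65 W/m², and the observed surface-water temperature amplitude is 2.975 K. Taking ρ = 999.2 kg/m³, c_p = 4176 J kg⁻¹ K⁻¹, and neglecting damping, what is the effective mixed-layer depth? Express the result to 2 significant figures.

38 m

ω = 2π / 2.98×10^7 s = 2.11×10^-7 s⁻¹.
Required C = F₀ / (A ω) = 99.65 / (2.975 × 2.11×10^-7) = 1.59×10^8 J/(m²·K).
D = C / (ρ c_p) = 1.59×10^8 / (999.2 × 4176) = 38.1 m.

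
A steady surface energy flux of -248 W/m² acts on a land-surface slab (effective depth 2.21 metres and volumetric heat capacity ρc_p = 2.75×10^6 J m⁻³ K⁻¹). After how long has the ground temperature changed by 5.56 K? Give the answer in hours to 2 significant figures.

Areal heat capacity C = ρc_p × D = 2.75×10^6 × 2.21 = 6.08×10^6 J m⁻² K⁻¹.
Time required: Δt = C ΔT / F = 6.08×10^6 × -5.56 / -248 = 1.36×10^5 s.
In hours: 1.36×10^5 s / (3600 s/hour) = 37.8 hours.

38 hours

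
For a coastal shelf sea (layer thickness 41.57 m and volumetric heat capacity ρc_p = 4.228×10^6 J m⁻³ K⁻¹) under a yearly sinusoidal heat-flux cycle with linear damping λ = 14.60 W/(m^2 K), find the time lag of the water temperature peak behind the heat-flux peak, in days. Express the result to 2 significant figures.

Areal heat capacity C = ρc_p × D = 4.228×10^6 × 41.57 = 1.76×10^8 J/(m²·K).
ω = 2π / 3.15×10^7 s = 1.99×10^-7 s⁻¹.
Phase lag φ = arctan(Cω/λ) = arctan(35.0/14.60) = 1.18 rad.
Time lag = φ / ω = 1.18 / 1.99×10^-7 = 5.90×10^6 s = 68.3 days.

68 days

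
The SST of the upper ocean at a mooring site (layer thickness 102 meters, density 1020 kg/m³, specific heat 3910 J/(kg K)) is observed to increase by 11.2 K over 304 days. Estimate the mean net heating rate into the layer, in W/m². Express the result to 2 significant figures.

170

Areal heat capacity C = ρ c_p D = 1020 × 3910 × 102 = 4.07×10^8 J/(m²·K).
Required heat per unit area: Q = C ΔT = 4.07×10^8 × 11.2 = 4.56×10^9 J/m².
Flux F = Q / Δt = 4.56×10^9 / 2.63×10^7 s = 173 W/m².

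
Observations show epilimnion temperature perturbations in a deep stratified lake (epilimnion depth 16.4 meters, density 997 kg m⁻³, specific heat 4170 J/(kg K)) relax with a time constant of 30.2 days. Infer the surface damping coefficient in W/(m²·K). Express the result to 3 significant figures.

26.1

Areal heat capacity C = ρ c_p D = 997 × 4170 × 16.4 = 6.82×10^7 J m⁻² K⁻¹.
τ = 30.2 days = 2.61×10^6 s.
λ = C / τ = 6.82×10^7 / 2.61×10^6 = 26.1 W/(m²·K).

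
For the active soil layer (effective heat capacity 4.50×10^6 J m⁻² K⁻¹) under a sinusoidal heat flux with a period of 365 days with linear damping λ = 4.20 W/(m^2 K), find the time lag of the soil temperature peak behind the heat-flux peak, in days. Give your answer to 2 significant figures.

12 days

Areal heat capacity C = 4.50×10^6 J m⁻² K⁻¹ (given).
ω = 2π / 3.15×10^7 s = 1.99×10^-7 s⁻¹.
Phase lag φ = arctan(Cω/λ) = arctan(0.897/4.20) = 0.210 rad.
Time lag = φ / ω = 0.210 / 1.99×10^-7 = 1.06×10^6 s = 12.2 days.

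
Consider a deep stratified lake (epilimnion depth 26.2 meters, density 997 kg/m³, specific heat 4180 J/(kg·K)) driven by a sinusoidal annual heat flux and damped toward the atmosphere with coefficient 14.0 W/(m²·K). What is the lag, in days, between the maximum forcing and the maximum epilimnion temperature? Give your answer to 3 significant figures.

58.0 days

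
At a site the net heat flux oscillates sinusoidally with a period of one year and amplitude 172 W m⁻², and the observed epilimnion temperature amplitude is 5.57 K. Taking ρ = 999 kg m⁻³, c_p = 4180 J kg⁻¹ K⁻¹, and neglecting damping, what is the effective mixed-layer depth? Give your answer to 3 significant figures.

37.1 m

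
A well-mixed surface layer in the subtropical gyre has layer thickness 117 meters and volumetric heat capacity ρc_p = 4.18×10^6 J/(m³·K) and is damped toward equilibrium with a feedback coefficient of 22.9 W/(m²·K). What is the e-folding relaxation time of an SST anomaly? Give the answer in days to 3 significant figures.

Areal heat capacity C = ρc_p × D = 4.18×10^6 × 117 = 4.89×10^8 J m⁻² K⁻¹.
Relaxation time τ = C / λ = 4.89×10^8 / 22.9 = 2.14×10^7 s.
In days: 2.14×10^7 s / (86400 s/day) = 247 days.

247 days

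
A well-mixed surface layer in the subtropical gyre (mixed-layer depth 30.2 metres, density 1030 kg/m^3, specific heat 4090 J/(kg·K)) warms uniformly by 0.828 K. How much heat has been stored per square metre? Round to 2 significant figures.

Areal heat capacity C = ρ c_p D = 1030 × 4090 × 30.2 = 1.27×10^8 J/(m²·K).
ΔQ = C ΔT = 1.27×10^8 × 0.828 = 1.05×10^8 J/m².

1.1×10^8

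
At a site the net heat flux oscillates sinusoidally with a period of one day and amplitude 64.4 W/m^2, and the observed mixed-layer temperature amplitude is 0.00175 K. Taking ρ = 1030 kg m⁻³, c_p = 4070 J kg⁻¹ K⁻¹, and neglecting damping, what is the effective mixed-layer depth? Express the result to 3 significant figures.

ω = 2π / 86400 s = 7.27×10^-5 s⁻¹.
Required C = F₀ / (A ω) = 64.4 / (0.00175 × 7.27×10^-5) = 5.06×10^8 J/(m²·K).
D = C / (ρ c_p) = 5.06×10^8 / (1030 × 4070) = 121 m.

121 m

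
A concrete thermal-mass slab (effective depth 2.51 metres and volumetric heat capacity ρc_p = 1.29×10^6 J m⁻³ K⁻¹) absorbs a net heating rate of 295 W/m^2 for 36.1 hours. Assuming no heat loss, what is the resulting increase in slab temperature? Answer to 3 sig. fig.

11.8 K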